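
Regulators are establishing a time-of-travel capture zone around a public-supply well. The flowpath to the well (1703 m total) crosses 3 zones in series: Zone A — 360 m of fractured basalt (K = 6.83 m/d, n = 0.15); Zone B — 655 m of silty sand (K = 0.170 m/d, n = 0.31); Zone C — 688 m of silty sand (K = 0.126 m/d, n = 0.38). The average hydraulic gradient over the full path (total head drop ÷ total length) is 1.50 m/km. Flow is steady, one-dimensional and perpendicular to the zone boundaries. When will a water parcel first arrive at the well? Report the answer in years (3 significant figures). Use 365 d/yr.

Continuity: the same q passes through each zone, so ΔH = q·Σ(L_j/K_j) — the zones act as resistances in series.
Σ(L/K) = 360/6.83 + 655/0.170 + 688/0.126 = 52.71 + 3853 + 5460 = 9366 d
K_eq = L_total / Σ(L/K) = 1703 / 9366 = 0.1818 m/d
q = K_eq · i = 0.1818 × 0.0015 = 2.727e-4 m/d (same in every zone)
Zone A: v = q/n = 2.727e-4/0.15 = 0.001818 m/d → t_A = 360/0.001818 = 198000 d
Zone B: v = q/n = 2.727e-4/0.31 = 8.798e-4 m/d → t_B = 655/8.798e-4 = 744500 d
Zone C: v = q/n = 2.727e-4/0.38 = 7.177e-4 m/d → t_C = 688/7.177e-4 = 958600 d
Total t = 198000 + 744500 + 958600 = 1.901e6 d
   = 1.901e6 / 365 = 5210 yr

5210 years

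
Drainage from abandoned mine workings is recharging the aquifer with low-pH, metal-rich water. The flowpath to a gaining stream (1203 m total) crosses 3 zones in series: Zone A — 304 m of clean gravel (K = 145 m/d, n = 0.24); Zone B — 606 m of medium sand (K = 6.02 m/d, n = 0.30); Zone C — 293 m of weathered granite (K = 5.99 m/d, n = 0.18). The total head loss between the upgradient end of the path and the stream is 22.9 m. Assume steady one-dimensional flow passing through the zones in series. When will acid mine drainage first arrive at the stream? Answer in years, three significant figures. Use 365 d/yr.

Steady 1-D flow in series ⇒ the Darcy flux q is identical in every zone and the zone head losses add (resistances L/K in series).
Σ(L/K) = 304/145 + 606/6.02 + 293/5.99 = 2.097 + 100.7 + 48.91 = 151.7 d
q = ΔH / Σ(L/K) = 22.9 / 151.7 = 0.1510 m/d (same in every zone)
Zone A: v = q/n = 0.1510/0.24 = 0.6291 m/d → t_A = 304/0.6291 = 483.2 d
Zone B: v = q/n = 0.1510/0.30 = 0.5033 m/d → t_B = 606/0.5033 = 1204 d
Zone C: v = q/n = 0.1510/0.18 = 0.8388 m/d → t_C = 293/0.8388 = 349.3 d
Total t = 483.2 + 1204 + 349.3 = 2037 d
   = 2037 / 365 = 5.58 yr

5.58 years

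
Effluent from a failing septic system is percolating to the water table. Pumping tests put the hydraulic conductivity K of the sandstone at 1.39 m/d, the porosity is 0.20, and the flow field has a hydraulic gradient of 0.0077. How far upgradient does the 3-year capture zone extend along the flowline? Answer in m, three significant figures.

58.6 m

Specific discharge q = 1.39 × 0.0077 = 0.01070 m/d
v = Ki/n = 1.39·0.0077/0.20 = 0.05351 m/d
T = 3 yr × 365 = 1095 d
L = v × T = 0.05351 × 1095 = 58.60 m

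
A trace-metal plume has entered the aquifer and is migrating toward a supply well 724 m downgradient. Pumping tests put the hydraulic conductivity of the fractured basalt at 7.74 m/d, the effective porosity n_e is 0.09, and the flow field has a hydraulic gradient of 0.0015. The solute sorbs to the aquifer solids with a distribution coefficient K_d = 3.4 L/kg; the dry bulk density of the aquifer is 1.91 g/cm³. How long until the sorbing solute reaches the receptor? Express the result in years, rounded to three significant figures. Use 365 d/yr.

Specific discharge q = 7.74 × 0.0015 = 0.01161 m/d
Average linear velocity = 0.01161 / 0.09 = 0.1290 m/d
Retardation R = 1 + ρ_b·K_d/n = 1 + 1.91×3.4/0.09 = 73.16
Contaminant velocity v_c = v/R = 0.1290/73.16 = 0.001763 m/d
t = L/v_c = 724/0.001763 = 410600 d
   = 410600/365 = 1120 yr

1120 years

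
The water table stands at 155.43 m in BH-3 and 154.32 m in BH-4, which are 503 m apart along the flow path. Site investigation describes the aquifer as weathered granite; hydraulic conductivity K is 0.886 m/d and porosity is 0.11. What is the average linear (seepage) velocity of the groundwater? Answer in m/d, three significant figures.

0.0178 m/d

Hydraulic gradient i = (155.43 − 154.32) / 503 = 1.11 / 503 = 0.002207
q = Ki = 0.886 × 0.002207 = 0.001955 m/d
v_s = q/n_e = 0.001955/0.11 = 0.01777 m/d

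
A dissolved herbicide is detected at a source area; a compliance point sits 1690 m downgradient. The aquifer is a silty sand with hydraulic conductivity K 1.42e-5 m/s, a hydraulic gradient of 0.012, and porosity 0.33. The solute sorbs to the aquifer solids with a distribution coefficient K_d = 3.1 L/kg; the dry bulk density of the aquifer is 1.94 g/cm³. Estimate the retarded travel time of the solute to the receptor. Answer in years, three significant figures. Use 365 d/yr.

2000 years

K = 1.42e-5 m/s × 86400 s/d = 1.227 m/d
q = Ki = 1.227 × 0.012 = 0.01472 m/d
Seepage velocity v = q / n = 0.01472 / 0.33 = 0.04461 m/d
Retardation R = 1 + ρ_b·K_d/n = 1 + 1.94×3.1/0.33 = 19.22
Contaminant velocity v_c = v/R = 0.04461/19.22 = 0.002321 m/d
t = L/v_c = 1690/0.002321 = 728200 d
   = 728200/365 = 2000 yr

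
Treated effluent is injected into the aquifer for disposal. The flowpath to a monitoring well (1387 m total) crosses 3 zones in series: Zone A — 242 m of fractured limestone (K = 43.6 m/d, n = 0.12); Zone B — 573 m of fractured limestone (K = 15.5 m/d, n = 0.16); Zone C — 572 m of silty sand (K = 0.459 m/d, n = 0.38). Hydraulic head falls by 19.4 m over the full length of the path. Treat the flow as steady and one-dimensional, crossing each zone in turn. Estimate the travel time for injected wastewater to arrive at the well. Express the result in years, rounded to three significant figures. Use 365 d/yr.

Steady 1-D flow in series ⇒ the Darcy flux q is identical in every zone and the zone head losses add (resistances L/K in series).
Σ(L/K) = 242/43.6 + 573/15.5 + 572/0.459 = 5.550 + 36.97 + 1246 = 1289 d
q = ΔH / Σ(L/K) = 19.4 / 1289 = 0.01505 m/d (same in every zone)
Zone A: v = q/n = 0.01505/0.12 = 0.1254 m/d → t_A = 242/0.1254 = 1929 d
Zone B: v = q/n = 0.01505/0.16 = 0.09409 m/d → t_B = 573/0.09409 = 6090 d
Zone C: v = q/n = 0.01505/0.38 = 0.03962 m/d → t_C = 572/0.03962 = 14440 d
Total t = 1929 + 6090 + 14440 = 22460 d
   = 22460 / 365 = 61.5 yr

61.5 years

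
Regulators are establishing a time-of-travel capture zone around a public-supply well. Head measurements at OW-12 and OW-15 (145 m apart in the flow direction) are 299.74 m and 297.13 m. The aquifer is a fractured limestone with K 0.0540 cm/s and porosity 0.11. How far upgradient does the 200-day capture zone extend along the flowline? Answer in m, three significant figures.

Hydraulic gradient i = (299.74 − 297.13) / 145 = 2.61 / 145 = 0.01800
K = 0.0540 cm/s × 864 = 46.66 m/d
Darcy flux q = K·i = 46.66 × 0.01800 = 0.8398 m/d
v = Ki/n = 46.66·0.01800/0.11 = 7.635 m/d
L = v × T = 7.635 × 200 = 1527 m

1530 m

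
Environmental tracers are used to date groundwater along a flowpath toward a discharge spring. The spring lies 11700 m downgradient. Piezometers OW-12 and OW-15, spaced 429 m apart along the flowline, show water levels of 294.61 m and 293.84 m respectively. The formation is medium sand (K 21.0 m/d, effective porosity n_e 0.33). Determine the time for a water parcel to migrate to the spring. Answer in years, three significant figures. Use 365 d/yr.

281 years

Hydraulic gradient i = (294.61 − 293.84) / 429 = 0.77 / 429 = 0.001795
Specific discharge q = 21.0 × 0.001795 = 0.03769 m/d
Seepage velocity v = q / n = 0.03769 / 0.33 = 0.1142 m/d
t = L / v = 11700 / 0.1142 = 102400 d
   = 102400 / 365 = 281 yr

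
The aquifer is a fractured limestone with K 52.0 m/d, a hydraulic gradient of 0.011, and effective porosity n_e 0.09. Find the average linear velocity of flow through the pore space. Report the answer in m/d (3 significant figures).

6.36 m/d

Darcy flux q = K·i = 52.0 × 0.011 = 0.5720 m/d
Seepage velocity v = q / n = 0.5720 / 0.09 = 6.356 m/d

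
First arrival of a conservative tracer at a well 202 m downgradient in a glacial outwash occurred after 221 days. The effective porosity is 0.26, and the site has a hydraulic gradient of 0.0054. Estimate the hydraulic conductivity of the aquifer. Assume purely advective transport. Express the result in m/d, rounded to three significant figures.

v = L / t = 202 / 221 = 0.9140 m/d
K = v · n / i = 0.9140 × 0.26 / 0.0054 = 44.0 m/d

44.0 m/d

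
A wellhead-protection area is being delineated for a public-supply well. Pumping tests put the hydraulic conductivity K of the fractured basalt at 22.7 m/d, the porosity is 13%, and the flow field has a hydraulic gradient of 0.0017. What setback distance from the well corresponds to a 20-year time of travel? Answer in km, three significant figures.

2.17 km

Darcy flux q = K·i = 22.7 × 0.0017 = 0.03859 m/d
v_s = q/n_e = 0.03859/0.13 = 0.2968 m/d
T = 20 yr × 365 = 7300 d
L = v × T = 0.2968 × 7300 = 2167 m
   = 2.17 km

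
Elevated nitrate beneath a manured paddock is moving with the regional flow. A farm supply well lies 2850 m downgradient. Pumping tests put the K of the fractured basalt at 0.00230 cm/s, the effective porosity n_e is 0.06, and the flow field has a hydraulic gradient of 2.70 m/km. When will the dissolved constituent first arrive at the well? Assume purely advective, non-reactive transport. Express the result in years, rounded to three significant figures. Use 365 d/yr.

K = 0.00230 cm/s × 864 = 1.987 m/d
Specific discharge q = 1.987 × 0.0027 = 0.005365 m/d
Seepage velocity v = q / n = 0.005365 / 0.06 = 0.08942 m/d
t = L / v = 2850 / 0.08942 = 31870 d
   = 31870 / 365 = 87.3 yr

87.3 years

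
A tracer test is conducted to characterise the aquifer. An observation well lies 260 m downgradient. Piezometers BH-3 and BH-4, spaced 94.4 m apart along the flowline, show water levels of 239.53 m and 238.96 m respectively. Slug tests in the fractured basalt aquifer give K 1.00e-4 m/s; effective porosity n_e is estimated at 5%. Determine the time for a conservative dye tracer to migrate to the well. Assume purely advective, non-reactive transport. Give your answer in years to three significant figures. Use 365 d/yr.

0.683 years

Hydraulic gradient i = (239.53 − 238.96) / 94.4 = 0.57 / 94.4 = 0.006038
K = 1.00e-4 m/s × 86400 s/d = 8.640 m/d
Specific discharge q = 8.640 × 0.006038 = 0.05217 m/d
Seepage velocity v = q / n = 0.05217 / 0.05 = 1.043 m/d
t = L / v = 260 / 1.043 = 249.2 d
   = 249.2 / 365 = 0.683 yr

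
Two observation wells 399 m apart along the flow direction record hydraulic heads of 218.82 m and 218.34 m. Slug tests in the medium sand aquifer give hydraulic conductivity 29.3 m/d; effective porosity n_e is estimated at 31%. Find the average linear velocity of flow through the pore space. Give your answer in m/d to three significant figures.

0.114 m/d

Hydraulic gradient i = (218.82 − 218.34) / 399 = 0.48 / 399 = 0.001203
Specific discharge q = 29.3 × 0.001203 = 0.03525 m/d
Average linear velocity = 0.03525 / 0.31 = 0.1137 m/d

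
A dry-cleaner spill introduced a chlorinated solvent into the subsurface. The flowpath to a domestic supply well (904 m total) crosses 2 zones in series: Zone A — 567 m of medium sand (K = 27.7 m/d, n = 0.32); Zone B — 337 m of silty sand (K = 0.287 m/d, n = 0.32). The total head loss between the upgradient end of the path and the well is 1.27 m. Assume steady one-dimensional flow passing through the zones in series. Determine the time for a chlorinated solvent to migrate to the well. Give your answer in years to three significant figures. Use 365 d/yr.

746 years

Continuity: the same q passes through each zone, so ΔH = q·Σ(L_j/K_j) — the zones act as resistances in series.
Σ(L/K) = 567/27.7 + 337/0.287 = 20.47 + 1174 = 1195 d
q = ΔH / Σ(L/K) = 1.27 / 1195 = 0.001063 m/d (same in every zone)
Zone A: v = q/n = 0.001063/0.32 = 0.003322 m/d → t_A = 567/0.003322 = 170700 d
Zone B: v = q/n = 0.001063/0.32 = 0.003322 m/d → t_B = 337/0.003322 = 101400 d
Total t = 170700 + 101400 = 272100 d
   = 272100 / 365 = 746 yr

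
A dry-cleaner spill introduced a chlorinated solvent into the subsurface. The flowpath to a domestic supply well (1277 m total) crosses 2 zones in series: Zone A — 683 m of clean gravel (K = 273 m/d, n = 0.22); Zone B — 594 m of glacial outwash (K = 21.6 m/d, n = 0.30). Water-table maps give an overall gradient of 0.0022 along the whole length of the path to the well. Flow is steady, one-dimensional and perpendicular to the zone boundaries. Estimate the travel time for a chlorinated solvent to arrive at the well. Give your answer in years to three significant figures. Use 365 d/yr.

9.61 years

Continuity: the same q passes through each zone, so ΔH = q·Σ(L_j/K_j) — the zones act as resistances in series.
Σ(L/K) = 683/273 + 594/21.6 = 2.502 + 27.50 = 30.00 d
K_eq = L_total / Σ(L/K) = 1277 / 30.00 = 42.56 m/d
q = K_eq · i = 42.56 × 0.0022 = 0.09364 m/d (same in every zone)
Zone A: v = q/n = 0.09364/0.22 = 0.4256 m/d → t_A = 683/0.4256 = 1605 d
Zone B: v = q/n = 0.09364/0.30 = 0.3121 m/d → t_B = 594/0.3121 = 1903 d
Total t = 1605 + 1903 = 3508 d
   = 3508 / 365 = 9.61 yr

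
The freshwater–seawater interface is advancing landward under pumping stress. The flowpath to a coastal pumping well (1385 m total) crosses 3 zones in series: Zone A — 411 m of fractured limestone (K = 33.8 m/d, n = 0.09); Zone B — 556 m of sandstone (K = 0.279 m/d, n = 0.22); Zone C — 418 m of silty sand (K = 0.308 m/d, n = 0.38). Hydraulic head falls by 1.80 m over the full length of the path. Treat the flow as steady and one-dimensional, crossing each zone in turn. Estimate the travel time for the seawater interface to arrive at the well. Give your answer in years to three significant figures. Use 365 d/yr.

Steady 1-D flow in series ⇒ the Darcy flux q is identical in every zone and the zone head losses add (resistances L/K in series).
Σ(L/K) = 411/33.8 + 556/0.279 + 418/0.308 = 12.16 + 1993 + 1357 = 3362 d
q = ΔH / Σ(L/K) = 1.80 / 3362 = 5.354e-4 m/d (same in every zone)
Zone A: v = q/n = 5.354e-4/0.09 = 0.005949 m/d → t_A = 411/0.005949 = 69090 d
Zone B: v = q/n = 5.354e-4/0.22 = 0.002434 m/d → t_B = 556/0.002434 = 228500 d
Zone C: v = q/n = 5.354e-4/0.38 = 0.001409 m/d → t_C = 418/0.001409 = 296700 d
Total t = 69090 + 228500 + 296700 = 594300 d
   = 594300 / 365 = 1630 yr

1630 years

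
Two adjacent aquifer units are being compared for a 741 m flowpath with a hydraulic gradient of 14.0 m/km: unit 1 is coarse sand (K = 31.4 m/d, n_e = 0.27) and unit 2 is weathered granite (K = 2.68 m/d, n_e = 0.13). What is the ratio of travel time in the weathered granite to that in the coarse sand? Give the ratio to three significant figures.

5.64

Unit 1 (coarse sand): v = 31.4×0.014/0.27 = 1.628 m/d, t = 741/1.628 = 455.1 d
Unit 2 (weathered granite): v = 2.68×0.014/0.13 = 0.2886 m/d, t = 741/0.2886 = 2567 d
t(weathered granite) / t(coarse sand) = 2567/455.1 = 5.64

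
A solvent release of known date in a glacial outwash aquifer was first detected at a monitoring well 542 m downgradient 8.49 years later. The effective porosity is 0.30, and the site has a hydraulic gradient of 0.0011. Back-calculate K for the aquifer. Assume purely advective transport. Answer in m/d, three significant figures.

47.7 m/d

t = 8.49 years = 3099 d
v = L / t = 542 / 3099 = 0.1749 m/d
K = v · n / i = 0.1749 × 0.30 / 0.0011 = 47.7 m/d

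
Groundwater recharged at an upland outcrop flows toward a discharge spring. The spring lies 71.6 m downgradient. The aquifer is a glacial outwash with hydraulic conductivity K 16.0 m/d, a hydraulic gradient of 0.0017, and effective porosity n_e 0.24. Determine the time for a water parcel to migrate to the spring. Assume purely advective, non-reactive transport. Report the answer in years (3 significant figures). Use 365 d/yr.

1.73 years

Specific discharge q = 16.0 × 0.0017 = 0.02720 m/d
v_s = q/n_e = 0.02720/0.24 = 0.1133 m/d
t = L / v = 71.6 / 0.1133 = 631.8 d
   = 631.8 / 365 = 1.73 yr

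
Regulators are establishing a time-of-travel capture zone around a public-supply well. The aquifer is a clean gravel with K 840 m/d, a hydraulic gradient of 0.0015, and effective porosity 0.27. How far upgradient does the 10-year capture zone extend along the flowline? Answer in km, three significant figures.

17.0 km

Darcy flux q = K·i = 840 × 0.0015 = 1.260 m/d
v = Ki/n = 840·0.0015/0.27 = 4.667 m/d
T = 10 yr × 365 = 3650 d
L = v × T = 4.667 × 3650 = 17030 m
   = 17.0 km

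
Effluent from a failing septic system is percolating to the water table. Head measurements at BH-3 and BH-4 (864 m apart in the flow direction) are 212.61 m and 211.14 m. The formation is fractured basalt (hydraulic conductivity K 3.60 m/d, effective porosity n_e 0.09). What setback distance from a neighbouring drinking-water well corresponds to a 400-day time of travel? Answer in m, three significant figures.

Hydraulic gradient i = (212.61 − 211.14) / 864 = 1.47 / 864 = 0.001701
Specific discharge q = 3.60 × 0.001701 = 0.006125 m/d
Average linear velocity = 0.006125 / 0.09 = 0.06806 m/d
L = v × T = 0.06806 × 400 = 27.22 m

27.2 m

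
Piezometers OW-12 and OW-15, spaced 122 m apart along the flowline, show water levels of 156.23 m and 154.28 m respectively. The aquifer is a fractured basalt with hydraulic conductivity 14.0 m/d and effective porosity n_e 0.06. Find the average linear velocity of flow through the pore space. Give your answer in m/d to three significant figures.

Hydraulic gradient i = (156.23 − 154.28) / 122 = 1.95 / 122 = 0.01598
Darcy flux q = K·i = 14.0 × 0.01598 = 0.2238 m/d
v = Ki/n = 14.0·0.01598/0.06 = 3.730 m/d

3.73 m/d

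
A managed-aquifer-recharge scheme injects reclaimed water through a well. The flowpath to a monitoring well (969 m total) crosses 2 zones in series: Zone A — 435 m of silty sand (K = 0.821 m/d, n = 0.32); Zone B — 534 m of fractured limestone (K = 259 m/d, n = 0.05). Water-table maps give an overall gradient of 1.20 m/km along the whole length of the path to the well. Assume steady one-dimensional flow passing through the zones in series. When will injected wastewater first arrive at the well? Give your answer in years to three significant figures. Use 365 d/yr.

208 years

Continuity: the same q passes through each zone, so ΔH = q·Σ(L_j/K_j) — the zones act as resistances in series.
Σ(L/K) = 435/0.821 + 534/259 = 529.8 + 2.062 = 531.9 d
K_eq = L_total / Σ(L/K) = 969 / 531.9 = 1.822 m/d
q = K_eq · i = 1.822 × 0.0012 = 0.002186 m/d (same in every zone)
Zone A: v = q/n = 0.002186/0.32 = 0.006832 m/d → t_A = 435/0.006832 = 63670 d
Zone B: v = q/n = 0.002186/0.05 = 0.04372 m/d → t_B = 534/0.04372 = 12210 d
Total t = 63670 + 12210 = 75890 d
   = 75890 / 365 = 208 yr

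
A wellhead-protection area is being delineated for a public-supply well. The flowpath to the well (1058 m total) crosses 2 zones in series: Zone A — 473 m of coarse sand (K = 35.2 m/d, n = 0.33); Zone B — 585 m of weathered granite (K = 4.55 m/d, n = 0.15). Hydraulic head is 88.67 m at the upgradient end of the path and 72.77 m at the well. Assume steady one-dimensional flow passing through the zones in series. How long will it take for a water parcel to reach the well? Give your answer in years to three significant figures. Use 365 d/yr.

Total head drop ΔH = 88.67 − 72.77 = 15.90 m
Continuity: the same q passes through each zone, so ΔH = q·Σ(L_j/K_j) — the zones act as resistances in series.
Σ(L/K) = 473/35.2 + 585/4.55 = 13.44 + 128.6 = 142.0 d
q = ΔH / Σ(L/K) = 15.90 / 142.0 = 0.1120 m/d (same in every zone)
Zone A: v = q/n = 0.1120/0.33 = 0.3393 m/d → t_A = 473/0.3393 = 1394 d
Zone B: v = q/n = 0.1120/0.15 = 0.7464 m/d → t_B = 585/0.7464 = 783.7 d
Total t = 1394 + 783.7 = 2178 d
   = 2178 / 365 = 5.97 yr

5.97 years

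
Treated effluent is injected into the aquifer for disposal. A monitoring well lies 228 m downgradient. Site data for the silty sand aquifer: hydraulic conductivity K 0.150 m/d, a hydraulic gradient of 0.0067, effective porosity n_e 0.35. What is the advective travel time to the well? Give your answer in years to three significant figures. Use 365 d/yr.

218 years

Darcy flux q = K·i = 0.150 × 0.0067 = 0.001005 m/d
v = Ki/n = 0.150·0.0067/0.35 = 0.002871 m/d
t = L / v = 228 / 0.002871 = 79400 d
   = 79400 / 365 = 218 yr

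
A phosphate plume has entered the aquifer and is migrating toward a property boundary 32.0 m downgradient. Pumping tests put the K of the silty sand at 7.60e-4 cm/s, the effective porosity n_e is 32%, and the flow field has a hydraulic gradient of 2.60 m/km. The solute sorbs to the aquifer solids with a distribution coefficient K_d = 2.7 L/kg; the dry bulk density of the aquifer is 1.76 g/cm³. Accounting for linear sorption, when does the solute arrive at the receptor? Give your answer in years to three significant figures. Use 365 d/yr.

260 years

K = 7.60e-4 cm/s × 864 = 0.6566 m/d
Darcy flux q = K·i = 0.6566 × 0.0026 = 0.001707 m/d
Seepage velocity v = q / n = 0.001707 / 0.32 = 0.005335 m/d
Retardation R = 1 + ρ_b·K_d/n = 1 + 1.76×2.7/0.32 = 15.85
Contaminant velocity v_c = v/R = 0.005335/15.85 = 3.366e-4 m/d
t = L/v_c = 32.0/3.366e-4 = 95070 d
   = 95070/365 = 260 yr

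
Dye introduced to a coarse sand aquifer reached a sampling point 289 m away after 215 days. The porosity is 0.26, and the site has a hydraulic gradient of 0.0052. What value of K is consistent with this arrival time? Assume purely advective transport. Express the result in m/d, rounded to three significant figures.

v = L / t = 289 / 215 = 1.344 m/d
K = v · n / i = 1.344 × 0.26 / 0.0052 = 67.2 m/d

67.2 m/d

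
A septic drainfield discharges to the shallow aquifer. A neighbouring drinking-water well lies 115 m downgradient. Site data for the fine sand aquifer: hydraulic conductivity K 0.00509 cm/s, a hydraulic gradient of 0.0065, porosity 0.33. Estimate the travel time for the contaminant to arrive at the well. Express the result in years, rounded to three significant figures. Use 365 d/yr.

K = 0.00509 cm/s × 864 = 4.398 m/d
Darcy flux q = K·i = 4.398 × 0.0065 = 0.02859 m/d
v_s = q/n_e = 0.02859/0.33 = 0.08662 m/d
t = L / v = 115 / 0.08662 = 1328 d
   = 1328 / 365 = 3.64 yr

3.64 years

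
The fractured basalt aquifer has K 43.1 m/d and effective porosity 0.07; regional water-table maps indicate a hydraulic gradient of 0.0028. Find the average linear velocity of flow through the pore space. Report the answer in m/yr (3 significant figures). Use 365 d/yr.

629 m/yr

q = Ki = 43.1 × 0.0028 = 0.1207 m/d
Seepage velocity v = q / n = 0.1207 / 0.07 = 1.724 m/d
   = 1.724 × 365 = 629 m/yr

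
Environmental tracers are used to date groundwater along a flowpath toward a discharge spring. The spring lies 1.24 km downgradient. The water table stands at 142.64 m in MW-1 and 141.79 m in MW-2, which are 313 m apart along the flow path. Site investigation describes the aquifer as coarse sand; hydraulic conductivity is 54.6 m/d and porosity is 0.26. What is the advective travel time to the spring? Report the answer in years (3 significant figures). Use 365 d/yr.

5.96 years

Hydraulic gradient i = (142.64 − 141.79) / 313 = 0.85 / 313 = 0.002716
Darcy flux q = K·i = 54.6 × 0.002716 = 0.1483 m/d
Seepage velocity v = q / n = 0.1483 / 0.26 = 0.5703 m/d
L = 1.24 km = 1240 m
t = L / v = 1240 / 0.5703 = 2174 d
   = 2174 / 365 = 5.96 yr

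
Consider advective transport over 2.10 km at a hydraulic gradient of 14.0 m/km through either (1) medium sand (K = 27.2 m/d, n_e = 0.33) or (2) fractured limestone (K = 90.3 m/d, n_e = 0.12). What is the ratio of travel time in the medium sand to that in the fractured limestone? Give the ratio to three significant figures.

Unit 1 (medium sand): v = 27.2×0.014/0.33 = 1.154 m/d, t = 2100/1.154 = 1820 d
Unit 2 (fractured limestone): v = 90.3×0.014/0.12 = 10.54 m/d, t = 2100/10.54 = 199.3 d
t(medium sand) / t(fractured limestone) = 1820/199.3 = 9.13

9.13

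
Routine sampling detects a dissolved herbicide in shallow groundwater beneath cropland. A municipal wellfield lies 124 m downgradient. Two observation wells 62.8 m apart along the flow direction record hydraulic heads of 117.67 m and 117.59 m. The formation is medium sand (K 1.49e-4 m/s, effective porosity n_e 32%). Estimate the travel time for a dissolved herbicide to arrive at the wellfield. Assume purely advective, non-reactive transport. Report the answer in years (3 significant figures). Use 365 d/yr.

6.63 years

Hydraulic gradient i = (117.67 − 117.59) / 62.8 = 0.08 / 62.8 = 0.001274
K = 1.49e-4 m/s × 86400 s/d = 12.87 m/d
Darcy flux q = K·i = 12.87 × 0.001274 = 0.01640 m/d
Average linear velocity = 0.01640 / 0.32 = 0.05125 m/d
t = L / v = 124 / 0.05125 = 2420 d
   = 2420 / 365 = 6.63 yr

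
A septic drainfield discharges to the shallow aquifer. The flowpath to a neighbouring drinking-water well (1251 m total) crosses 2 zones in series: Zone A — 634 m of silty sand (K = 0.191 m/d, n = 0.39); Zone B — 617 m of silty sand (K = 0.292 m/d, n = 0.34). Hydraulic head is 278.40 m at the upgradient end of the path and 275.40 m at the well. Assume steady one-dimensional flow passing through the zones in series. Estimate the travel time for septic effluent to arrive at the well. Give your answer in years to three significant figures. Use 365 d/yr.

2270 years

Total head drop ΔH = 278.40 − 275.40 = 3.00 m
Continuity: the same q passes through each zone, so ΔH = q·Σ(L_j/K_j) — the zones act as resistances in series.
Σ(L/K) = 634/0.191 + 617/0.292 = 3319 + 2113 = 5432 d
q = ΔH / Σ(L/K) = 3.00 / 5432 = 5.522e-4 m/d (same in every zone)
Zone A: v = q/n = 5.522e-4/0.39 = 0.001416 m/d → t_A = 634/0.001416 = 447700 d
Zone B: v = q/n = 5.522e-4/0.34 = 0.001624 m/d → t_B = 617/0.001624 = 379900 d
Total t = 447700 + 379900 = 827600 d
   = 827600 / 365 = 2270 yr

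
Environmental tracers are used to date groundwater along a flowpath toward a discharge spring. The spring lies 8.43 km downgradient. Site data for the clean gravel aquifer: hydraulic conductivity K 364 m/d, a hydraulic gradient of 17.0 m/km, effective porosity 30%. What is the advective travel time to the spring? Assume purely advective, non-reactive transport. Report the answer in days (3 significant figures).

409 days

Darcy flux q = K·i = 364 × 0.017 = 6.188 m/d
v_s = q/n_e = 6.188/0.30 = 20.63 m/d
L = 8.43 km = 8430 m
t = L / v = 8430 / 20.63 = 408.7 d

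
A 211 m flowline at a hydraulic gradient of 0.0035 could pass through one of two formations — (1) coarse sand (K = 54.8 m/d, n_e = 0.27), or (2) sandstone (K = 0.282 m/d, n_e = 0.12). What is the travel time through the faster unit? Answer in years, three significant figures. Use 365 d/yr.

Unit 1 (coarse sand): v = 54.8×0.0035/0.27 = 0.7104 m/d, t = 211/0.7104 = 297.0 d
Unit 2 (sandstone): v = 0.282×0.0035/0.12 = 0.008225 m/d, t = 211/0.008225 = 25650 d
Faster: 297.0 d / 365 = 0.814 yr

0.814 years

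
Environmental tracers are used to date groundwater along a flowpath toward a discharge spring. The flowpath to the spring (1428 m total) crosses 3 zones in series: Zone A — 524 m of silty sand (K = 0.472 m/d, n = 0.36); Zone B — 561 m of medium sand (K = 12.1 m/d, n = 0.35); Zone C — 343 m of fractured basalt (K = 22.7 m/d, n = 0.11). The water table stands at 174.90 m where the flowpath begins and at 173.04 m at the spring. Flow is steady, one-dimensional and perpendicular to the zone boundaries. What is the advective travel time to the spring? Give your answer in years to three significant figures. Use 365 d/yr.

Total head drop ΔH = 174.90 − 173.04 = 1.86 m
Continuity: the same q passes through each zone, so ΔH = q·Σ(L_j/K_j) — the zones act as resistances in series.
Σ(L/K) = 524/0.472 + 561/12.1 + 343/22.7 = 1110 + 46.36 + 15.11 = 1172 d
q = ΔH / Σ(L/K) = 1.86 / 1172 = 0.001588 m/d (same in every zone)
Zone A: v = q/n = 0.001588/0.36 = 0.004410 m/d → t_A = 524/0.004410 = 118800 d
Zone B: v = q/n = 0.001588/0.35 = 0.004536 m/d → t_B = 561/0.004536 = 123700 d
Zone C: v = q/n = 0.001588/0.11 = 0.01443 m/d → t_C = 343/0.01443 = 23770 d
Total t = 118800 + 123700 + 23770 = 266300 d
   = 266300 / 365 = 730 yr

730 years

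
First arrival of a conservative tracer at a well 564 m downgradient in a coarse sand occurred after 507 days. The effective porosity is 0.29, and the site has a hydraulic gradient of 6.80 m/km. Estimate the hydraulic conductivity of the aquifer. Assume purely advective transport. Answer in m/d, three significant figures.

v = L / t = 564 / 507 = 1.112 m/d
K = v · n / i = 1.112 × 0.29 / 0.0068 = 47.4 m/d

47.4 m/d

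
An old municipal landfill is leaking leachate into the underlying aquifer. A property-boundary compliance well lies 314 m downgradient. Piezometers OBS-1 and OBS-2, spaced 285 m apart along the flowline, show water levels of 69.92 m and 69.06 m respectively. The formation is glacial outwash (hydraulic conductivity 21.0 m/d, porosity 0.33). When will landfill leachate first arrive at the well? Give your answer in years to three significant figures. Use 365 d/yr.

4.48 years

Hydraulic gradient i = (69.92 − 69.06) / 285 = 0.86 / 285 = 0.003018
Specific discharge q = 21.0 × 0.003018 = 0.06337 m/d
v = Ki/n = 21.0·0.003018/0.33 = 0.1920 m/d
t = L / v = 314 / 0.1920 = 1635 d
   = 1635 / 365 = 4.48 yr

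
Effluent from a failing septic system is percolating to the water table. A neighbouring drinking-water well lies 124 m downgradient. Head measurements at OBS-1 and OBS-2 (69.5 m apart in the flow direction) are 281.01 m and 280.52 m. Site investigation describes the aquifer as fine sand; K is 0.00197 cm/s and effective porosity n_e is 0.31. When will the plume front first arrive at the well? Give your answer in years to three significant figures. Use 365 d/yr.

Hydraulic gradient i = (281.01 − 280.52) / 69.5 = 0.49 / 69.5 = 0.007050
K = 0.00197 cm/s × 864 = 1.702 m/d
Specific discharge q = 1.702 × 0.007050 = 0.01200 m/d
Average linear velocity = 0.01200 / 0.31 = 0.03871 m/d
t = L / v = 124 / 0.03871 = 3203 d
   = 3203 / 365 = 8.78 yr

8.78 years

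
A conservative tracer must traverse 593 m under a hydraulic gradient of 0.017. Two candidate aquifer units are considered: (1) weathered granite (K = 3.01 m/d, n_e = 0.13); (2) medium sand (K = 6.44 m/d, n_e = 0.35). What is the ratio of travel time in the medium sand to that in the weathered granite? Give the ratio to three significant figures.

Unit 1 (weathered granite): v = 3.01×0.017/0.13 = 0.3936 m/d, t = 593/0.3936 = 1507 d
Unit 2 (medium sand): v = 6.44×0.017/0.35 = 0.3128 m/d, t = 593/0.3128 = 1896 d
t(medium sand) / t(weathered granite) = 1896/1507 = 1.26

1.26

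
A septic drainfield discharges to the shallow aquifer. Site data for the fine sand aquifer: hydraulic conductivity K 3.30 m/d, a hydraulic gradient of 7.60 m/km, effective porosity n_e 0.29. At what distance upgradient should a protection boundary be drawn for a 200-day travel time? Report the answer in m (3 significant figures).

q = Ki = 3.30 × 0.0076 = 0.02508 m/d
v_s = q/n_e = 0.02508/0.29 = 0.08648 m/d
L = v × T = 0.08648 × 200 = 17.30 m

17.3 m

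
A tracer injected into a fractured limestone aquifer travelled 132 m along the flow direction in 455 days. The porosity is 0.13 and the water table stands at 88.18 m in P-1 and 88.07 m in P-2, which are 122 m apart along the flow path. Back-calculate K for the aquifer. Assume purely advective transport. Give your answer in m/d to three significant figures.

Hydraulic gradient i = (88.18 − 88.07) / 122 = 0.11 / 122 = 9.016e-4
v = L / t = 132 / 455 = 0.2901 m/d
K = v · n / i = 0.2901 × 0.13 / 9.016e-4 = 41.8 m/d

41.8 m/d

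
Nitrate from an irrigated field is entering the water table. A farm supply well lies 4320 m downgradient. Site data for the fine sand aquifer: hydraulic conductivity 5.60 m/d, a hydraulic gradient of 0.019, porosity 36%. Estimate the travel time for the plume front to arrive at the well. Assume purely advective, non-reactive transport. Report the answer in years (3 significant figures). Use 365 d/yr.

Specific discharge q = 5.60 × 0.019 = 0.1064 m/d
Seepage velocity v = q / n = 0.1064 / 0.36 = 0.2956 m/d
t = L / v = 4320 / 0.2956 = 14620 d
   = 14620 / 365 = 40.0 yr

40.0 years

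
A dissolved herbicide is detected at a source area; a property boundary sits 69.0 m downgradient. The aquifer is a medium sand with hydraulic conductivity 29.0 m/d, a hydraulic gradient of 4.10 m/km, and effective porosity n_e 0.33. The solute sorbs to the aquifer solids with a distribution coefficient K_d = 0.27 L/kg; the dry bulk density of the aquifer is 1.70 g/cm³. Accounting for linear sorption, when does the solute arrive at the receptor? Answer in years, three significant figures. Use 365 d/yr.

1.25 years

Darcy flux q = K·i = 29.0 × 0.0041 = 0.1189 m/d
Seepage velocity v = q / n = 0.1189 / 0.33 = 0.3603 m/d
Retardation R = 1 + ρ_b·K_d/n = 1 + 1.70×0.27/0.33 = 2.391
Contaminant velocity v_c = v/R = 0.3603/2.391 = 0.1507 m/d
t = L/v_c = 69.0/0.1507 = 457.9 d
   = 457.9/365 = 1.25 yr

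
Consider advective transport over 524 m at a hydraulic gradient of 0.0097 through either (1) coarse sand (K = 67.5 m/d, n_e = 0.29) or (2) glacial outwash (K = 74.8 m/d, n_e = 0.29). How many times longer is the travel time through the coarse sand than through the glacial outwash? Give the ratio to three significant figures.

Unit 1 (coarse sand): v = 67.5×0.0097/0.29 = 2.258 m/d, t = 524/2.258 = 232.1 d
Unit 2 (glacial outwash): v = 74.8×0.0097/0.29 = 2.502 m/d, t = 524/2.502 = 209.4 d
t(coarse sand) / t(glacial outwash) = 232.1/209.4 = 1.11

1.11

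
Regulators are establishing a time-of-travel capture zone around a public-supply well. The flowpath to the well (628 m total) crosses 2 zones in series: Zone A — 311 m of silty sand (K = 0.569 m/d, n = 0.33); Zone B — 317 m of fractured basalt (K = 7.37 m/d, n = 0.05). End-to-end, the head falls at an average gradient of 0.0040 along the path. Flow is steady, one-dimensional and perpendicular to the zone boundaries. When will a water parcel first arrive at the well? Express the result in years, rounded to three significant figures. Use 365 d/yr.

76.2 years

For zones in series the flux q is common to all zones; the equivalent conductivity is the harmonic (thickness-weighted) mean, K_eq = L_total / Σ(L_j/K_j).
Σ(L/K) = 311/0.569 + 317/7.37 = 546.6 + 43.01 = 589.6 d
K_eq = L_total / Σ(L/K) = 628 / 589.6 = 1.065 m/d
q = K_eq · i = 1.065 × 0.0040 = 0.004261 m/d (same in every zone)
Zone A: v = q/n = 0.004261/0.33 = 0.01291 m/d → t_A = 311/0.01291 = 24090 d
Zone B: v = q/n = 0.004261/0.05 = 0.08521 m/d → t_B = 317/0.08521 = 3720 d
Total t = 24090 + 3720 = 27810 d
   = 27810 / 365 = 76.2 yr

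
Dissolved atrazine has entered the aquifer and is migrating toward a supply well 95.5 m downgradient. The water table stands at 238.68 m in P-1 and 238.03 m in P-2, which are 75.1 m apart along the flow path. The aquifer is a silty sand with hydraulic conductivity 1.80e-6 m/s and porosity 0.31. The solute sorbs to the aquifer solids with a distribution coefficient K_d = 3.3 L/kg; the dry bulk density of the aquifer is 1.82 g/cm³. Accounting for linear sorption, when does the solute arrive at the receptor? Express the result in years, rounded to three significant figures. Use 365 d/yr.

Hydraulic gradient i = (238.68 − 238.03) / 75.1 = 0.65 / 75.1 = 0.008655
K = 1.80e-6 m/s × 86400 s/d = 0.1555 m/d
q = Ki = 0.1555 × 0.008655 = 0.001346 m/d
v_s = q/n_e = 0.001346/0.31 = 0.004342 m/d
Retardation R = 1 + ρ_b·K_d/n = 1 + 1.82×3.3/0.31 = 20.37
Contaminant velocity v_c = v/R = 0.004342/20.37 = 2.131e-4 m/d
t = L/v_c = 95.5/2.131e-4 = 448100 d
   = 448100/365 = 1230 yr

1230 years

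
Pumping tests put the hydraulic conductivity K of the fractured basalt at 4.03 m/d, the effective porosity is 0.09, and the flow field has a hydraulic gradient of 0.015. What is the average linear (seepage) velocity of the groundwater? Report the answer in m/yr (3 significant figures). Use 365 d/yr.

245 m/yr

Darcy flux q = K·i = 4.03 × 0.015 = 0.06045 m/d
v_s = q/n_e = 0.06045/0.09 = 0.6717 m/d
   = 0.6717 × 365 = 245 m/yr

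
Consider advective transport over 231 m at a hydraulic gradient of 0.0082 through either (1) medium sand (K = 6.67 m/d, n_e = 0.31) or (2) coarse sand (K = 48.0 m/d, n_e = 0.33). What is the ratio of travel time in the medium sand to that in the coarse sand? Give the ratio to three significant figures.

6.76

Unit 1 (medium sand): v = 6.67×0.0082/0.31 = 0.1764 m/d, t = 231/0.1764 = 1309 d
Unit 2 (coarse sand): v = 48.0×0.0082/0.33 = 1.193 m/d, t = 231/1.193 = 193.7 d
t(medium sand) / t(coarse sand) = 1309/193.7 = 6.76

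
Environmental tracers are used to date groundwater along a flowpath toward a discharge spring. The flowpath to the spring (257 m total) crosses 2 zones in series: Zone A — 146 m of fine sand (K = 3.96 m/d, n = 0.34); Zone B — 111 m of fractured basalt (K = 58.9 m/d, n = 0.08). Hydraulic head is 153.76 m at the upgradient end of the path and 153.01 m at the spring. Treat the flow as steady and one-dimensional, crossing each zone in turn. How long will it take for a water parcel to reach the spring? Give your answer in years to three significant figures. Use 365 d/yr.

Total head drop ΔH = 153.76 − 153.01 = 0.75 m
Continuity: the same q passes through each zone, so ΔH = q·Σ(L_j/K_j) — the zones act as resistances in series.
Σ(L/K) = 146/3.96 + 111/58.9 = 36.87 + 1.885 = 38.75 d
q = ΔH / Σ(L/K) = 0.75 / 38.75 = 0.01935 m/d (same in every zone)
Zone A: v = q/n = 0.01935/0.34 = 0.05692 m/d → t_A = 146/0.05692 = 2565 d
Zone B: v = q/n = 0.01935/0.08 = 0.2419 m/d → t_B = 111/0.2419 = 458.8 d
Total t = 2565 + 458.8 = 3024 d
   = 3024 / 365 = 8.28 yr

8.28 years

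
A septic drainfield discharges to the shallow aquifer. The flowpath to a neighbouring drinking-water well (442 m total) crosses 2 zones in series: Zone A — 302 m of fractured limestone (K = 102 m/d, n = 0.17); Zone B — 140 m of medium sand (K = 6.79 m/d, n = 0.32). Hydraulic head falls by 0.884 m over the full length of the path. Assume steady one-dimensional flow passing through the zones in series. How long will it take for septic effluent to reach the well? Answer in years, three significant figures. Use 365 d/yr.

7.03 years

Steady 1-D flow in series ⇒ the Darcy flux q is identical in every zone and the zone head losses add (resistances L/K in series).
Σ(L/K) = 302/102 + 140/6.79 = 2.961 + 20.62 = 23.58 d
q = ΔH / Σ(L/K) = 0.884 / 23.58 = 0.03749 m/d (same in every zone)
Zone A: v = q/n = 0.03749/0.17 = 0.2205 m/d → t_A = 302/0.2205 = 1369 d
Zone B: v = q/n = 0.03749/0.32 = 0.1172 m/d → t_B = 140/0.1172 = 1195 d
Total t = 1369 + 1195 = 2564 d
   = 2564 / 365 = 7.03 yr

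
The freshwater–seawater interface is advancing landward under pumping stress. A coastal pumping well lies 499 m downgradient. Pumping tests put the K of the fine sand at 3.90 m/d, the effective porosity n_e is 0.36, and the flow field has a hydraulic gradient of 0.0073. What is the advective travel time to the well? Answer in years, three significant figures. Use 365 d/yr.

17.3 years

Specific discharge q = 3.90 × 0.0073 = 0.02847 m/d
Average linear velocity = 0.02847 / 0.36 = 0.07908 m/d
t = L / v = 499 / 0.07908 = 6310 d
   = 6310 / 365 = 17.3 yr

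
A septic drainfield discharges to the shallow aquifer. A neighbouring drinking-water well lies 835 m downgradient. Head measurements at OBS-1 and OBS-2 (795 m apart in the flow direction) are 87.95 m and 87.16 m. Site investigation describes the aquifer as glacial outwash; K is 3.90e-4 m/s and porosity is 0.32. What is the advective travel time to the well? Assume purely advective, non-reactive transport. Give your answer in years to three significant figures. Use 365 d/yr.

Hydraulic gradient i = (87.95 − 87.16) / 795 = 0.79 / 795 = 9.937e-4
K = 3.90e-4 m/s × 86400 s/d = 33.70 m/d
Specific discharge q = 33.70 × 9.937e-4 = 0.03348 m/d
v = Ki/n = 33.70·9.937e-4/0.32 = 0.1046 m/d
t = L / v = 835 / 0.1046 = 7980 d
   = 7980 / 365 = 21.9 yr

21.9 years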